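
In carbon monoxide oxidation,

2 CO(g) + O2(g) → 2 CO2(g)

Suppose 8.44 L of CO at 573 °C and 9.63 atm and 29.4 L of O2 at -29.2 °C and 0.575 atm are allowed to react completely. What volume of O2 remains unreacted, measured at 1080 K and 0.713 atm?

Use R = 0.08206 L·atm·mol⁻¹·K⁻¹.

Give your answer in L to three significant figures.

n(CO) = PV/RT = (9.63 × 8.44) / (0.08206 × 846.15) = 1.171 mol
n(O2) = PV/RT = (0.575 × 29.4) / (0.08206 × 243.95) = 0.8445 mol
For 1.171 mol CO, stoichiometry requires (1/2) × 1.171 = 0.5855 mol O2; 0.8445 mol is available, so CO is limiting.
n(O2) consumed = (1/2) × 1.171 = 0.5855 mol; remaining = 0.8445 − 0.5855 = 0.2590 mol
V(O2) = nRT/P = 0.2590 × 0.08206 × 1080 / 0.713 = 32.19 L

32.2 L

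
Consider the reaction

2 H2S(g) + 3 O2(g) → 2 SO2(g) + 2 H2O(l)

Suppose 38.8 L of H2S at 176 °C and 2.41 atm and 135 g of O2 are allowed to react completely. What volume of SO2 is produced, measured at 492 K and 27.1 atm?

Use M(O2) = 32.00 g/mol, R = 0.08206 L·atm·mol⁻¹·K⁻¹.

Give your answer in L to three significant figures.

n(H2S) = PV/RT = (2.41 × 38.8) / (0.08206 × 449.15) = 2.537 mol
n(O2) = 135 / 32.00 = 4.219 mol
For 2.537 mol H2S, stoichiometry requires (3/2) × 2.537 = 3.805 mol O2; 4.219 mol is available, so H2S is limiting.
n(SO2) = (2/2) × 2.537 = 2.537 mol
V(SO2) = nRT/P = 2.537 × 0.08206 × 492 / 27.1 = 3.780 L

3.78 L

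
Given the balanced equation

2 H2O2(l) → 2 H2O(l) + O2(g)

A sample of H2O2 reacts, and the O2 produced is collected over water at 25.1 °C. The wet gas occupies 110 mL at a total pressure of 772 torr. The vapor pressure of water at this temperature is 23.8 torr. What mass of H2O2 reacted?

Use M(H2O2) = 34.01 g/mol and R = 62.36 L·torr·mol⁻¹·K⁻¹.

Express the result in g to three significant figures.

0.301 g

P(O2) = 772 − 23.8 = 748.2 torr
n(O2) = PV/RT = (748.2 × 0.1100) / (62.36 × 298.25) = 0.004425 mol
n(H2O2) = (2/1) × 0.004425 = 0.008850 mol
m(H2O2) = 0.008850 × 34.01 = 0.3010 g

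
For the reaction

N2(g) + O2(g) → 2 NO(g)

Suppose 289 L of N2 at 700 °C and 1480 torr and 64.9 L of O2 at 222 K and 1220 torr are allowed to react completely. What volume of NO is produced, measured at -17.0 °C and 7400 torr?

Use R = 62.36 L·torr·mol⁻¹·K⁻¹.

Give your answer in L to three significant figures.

n(N2) = PV/RT = (1480 × 289) / (62.36 × 973.15) = 7.048 mol
n(O2) = PV/RT = (1220 × 64.9) / (62.36 × 222) = 5.719 mol
For 7.048 mol N2, stoichiometry requires (1/1) × 7.048 = 7.048 mol O2; 5.719 mol is available, so O2 is limiting.
n(NO) = (2/1) × 5.719 = 11.44 mol
V(NO) = nRT/P = 11.44 × 62.36 × 256.15 / 7400 = 24.69 L

24.7 L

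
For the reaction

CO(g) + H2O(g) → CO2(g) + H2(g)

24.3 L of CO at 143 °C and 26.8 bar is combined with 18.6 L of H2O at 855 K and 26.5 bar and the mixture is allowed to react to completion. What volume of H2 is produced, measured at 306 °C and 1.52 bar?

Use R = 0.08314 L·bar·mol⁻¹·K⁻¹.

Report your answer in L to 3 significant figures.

n(CO) = PV/RT = (26.8 × 24.3) / (0.08314 × 416.15) = 18.82 mol
n(H2O) = PV/RT = (26.5 × 18.6) / (0.08314 × 855) = 6.934 mol
For 18.82 mol CO, stoichiometry requires (1/1) × 18.82 = 18.82 mol H2O; 6.934 mol is available, so H2O is limiting.
n(H2) = (1/1) × 6.934 = 6.934 mol
V(H2) = nRT/P = 6.934 × 0.08314 × 579.15 / 1.52 = 219.7 L

220 L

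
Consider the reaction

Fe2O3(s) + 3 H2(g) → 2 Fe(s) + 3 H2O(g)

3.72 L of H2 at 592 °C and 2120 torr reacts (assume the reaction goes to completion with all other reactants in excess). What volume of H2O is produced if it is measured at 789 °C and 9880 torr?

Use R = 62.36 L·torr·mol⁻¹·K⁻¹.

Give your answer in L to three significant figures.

0.980 L

n(H2) = PV/RT = (2120 × 3.72) / (62.36 × 865.15) = 0.1462 mol
n(H2O) = (3/3) × 0.1462 = 0.1462 mol
V = nRT/P = 0.1462 × 62.36 × 1062.15 / 9880 = 0.9801 L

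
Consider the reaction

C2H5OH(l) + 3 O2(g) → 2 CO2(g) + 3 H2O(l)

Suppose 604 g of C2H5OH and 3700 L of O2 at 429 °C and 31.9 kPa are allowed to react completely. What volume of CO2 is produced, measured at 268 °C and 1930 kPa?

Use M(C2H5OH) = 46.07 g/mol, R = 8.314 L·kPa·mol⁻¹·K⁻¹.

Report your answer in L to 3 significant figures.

31.4 L

n(C2H5OH) = 604 / 46.07 = 13.11 mol
n(O2) = PV/RT = (31.9 × 3700) / (8.314 × 702.15) = 20.22 mol
For 13.11 mol C2H5OH, stoichiometry requires (3/1) × 13.11 = 39.33 mol O2; 20.22 mol is available, so O2 is limiting.
n(CO2) = (2/3) × 20.22 = 13.48 mol
V(CO2) = nRT/P = 13.48 × 8.314 × 541.15 / 1930 = 31.42 L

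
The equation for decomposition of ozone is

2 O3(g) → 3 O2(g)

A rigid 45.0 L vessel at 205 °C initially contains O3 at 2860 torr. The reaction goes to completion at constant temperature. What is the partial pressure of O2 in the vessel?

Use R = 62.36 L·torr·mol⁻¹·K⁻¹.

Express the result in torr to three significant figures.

4290 torr

n(O3)₀ = PV/RT = (2860 × 45.0) / (62.36 × 478.15) = 4.316 mol
n(O2) = (3/2) × 4.316 = 6.474 mol
P(O2) = nRT/V = 6.474 × 62.36 × 478.15 / 45.0 = 4290 torr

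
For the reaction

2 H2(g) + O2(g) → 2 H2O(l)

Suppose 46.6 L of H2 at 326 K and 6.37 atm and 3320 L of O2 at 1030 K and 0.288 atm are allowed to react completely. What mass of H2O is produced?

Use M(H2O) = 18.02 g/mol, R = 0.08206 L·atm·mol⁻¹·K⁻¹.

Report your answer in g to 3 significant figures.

n(H2) = PV/RT = (6.37 × 46.6) / (0.08206 × 326) = 11.10 mol
n(O2) = PV/RT = (0.288 × 3320) / (0.08206 × 1030) = 11.31 mol
For 11.10 mol H2, stoichiometry requires (1/2) × 11.10 = 5.550 mol O2; 11.31 mol is available, so H2 is limiting.
n(H2O) = (2/2) × 11.10 = 11.10 mol
m(H2O) = 11.10 × 18.02 = 200.0 g

200 g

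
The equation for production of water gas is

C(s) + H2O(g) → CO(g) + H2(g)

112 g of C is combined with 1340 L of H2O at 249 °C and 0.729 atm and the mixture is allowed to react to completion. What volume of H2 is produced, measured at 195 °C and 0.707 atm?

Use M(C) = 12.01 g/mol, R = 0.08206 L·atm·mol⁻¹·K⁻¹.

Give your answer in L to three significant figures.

507 L

n(C) = 112 / 12.01 = 9.326 mol
n(H2O) = PV/RT = (0.729 × 1340) / (0.08206 × 522.15) = 22.80 mol
For 9.326 mol C, stoichiometry requires (1/1) × 9.326 = 9.326 mol H2O; 22.80 mol is available, so C is limiting.
n(H2) = (1/1) × 9.326 = 9.326 mol
V(H2) = nRT/P = 9.326 × 0.08206 × 468.15 / 0.707 = 506.7 L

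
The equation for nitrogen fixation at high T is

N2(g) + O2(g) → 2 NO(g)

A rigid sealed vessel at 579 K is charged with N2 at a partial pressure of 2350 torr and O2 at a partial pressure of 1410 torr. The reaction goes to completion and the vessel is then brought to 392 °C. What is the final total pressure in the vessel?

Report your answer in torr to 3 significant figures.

4320 torr

At constant V, partial pressures at 579 K are proportional to moles, so apply stoichiometry directly to pressures.
P(O2) required for 2350 torr of N2 = (1/1) × 2350 = 2350 torr; available 1410 torr, so O2 is limiting.
P(N2) remaining = 2350 − (1/1) × 1410 = 940.0 torr
P(gaseous products) = (2)/1 × 1410 = 2820 torr
P_total at 579 K = 940.0 + 2820 = 3760 torr
Scaling to 392 °C: P = 3760 × 665.15/579 = 4319 torr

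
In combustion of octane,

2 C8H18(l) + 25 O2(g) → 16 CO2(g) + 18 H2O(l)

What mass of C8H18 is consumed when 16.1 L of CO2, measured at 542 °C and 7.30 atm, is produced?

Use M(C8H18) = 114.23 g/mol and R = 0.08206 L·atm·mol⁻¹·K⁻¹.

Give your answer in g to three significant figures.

n(CO2) = PV/RT = (7.30 × 16.1) / (0.08206 × 815.15) = 1.757 mol
n(C8H18) = (2/16) × 1.757 = 0.2196 mol
m(C8H18) = 0.2196 × 114.23 = 25.08 g

25.1 g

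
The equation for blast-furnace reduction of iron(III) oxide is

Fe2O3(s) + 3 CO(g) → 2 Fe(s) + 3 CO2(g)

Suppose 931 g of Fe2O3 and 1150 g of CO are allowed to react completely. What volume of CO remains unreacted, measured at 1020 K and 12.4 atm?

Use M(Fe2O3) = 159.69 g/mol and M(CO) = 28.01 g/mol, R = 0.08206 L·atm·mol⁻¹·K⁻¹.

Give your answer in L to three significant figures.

n(Fe2O3) = 931 / 159.69 = 5.830 mol
n(CO) = 1150 / 28.01 = 41.06 mol
For 5.830 mol Fe2O3, stoichiometry requires (3/1) × 5.830 = 17.49 mol CO; 41.06 mol is available, so Fe2O3 is limiting.
n(CO) consumed = (3/1) × 5.830 = 17.49 mol; remaining = 41.06 − 17.49 = 23.57 mol
V(CO) = nRT/P = 23.57 × 0.08206 × 1020 / 12.4 = 159.1 L

159 L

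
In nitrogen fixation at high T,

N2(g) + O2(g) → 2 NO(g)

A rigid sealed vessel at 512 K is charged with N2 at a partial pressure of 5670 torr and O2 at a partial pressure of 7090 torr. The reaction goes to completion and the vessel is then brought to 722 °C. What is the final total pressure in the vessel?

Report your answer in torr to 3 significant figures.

24800 torr

Because the vessel is rigid and T is held at 512 K, work the stoichiometry in partial pressures (P_i = n_iRT/V).
P(O2) required for 5670 torr of N2 = (1/1) × 5670 = 5670 torr; available 7090 torr, so N2 is limiting.
P(O2) remaining = 7090 − (1/1) × 5670 = 1420 torr
P(gaseous products) = (2)/1 × 5670 = 11340 torr
P_total at 512 K = 1420 + 11340 = 12760 torr
Scaling to 722 °C: P = 12760 × 995.15/512 = 24800 torr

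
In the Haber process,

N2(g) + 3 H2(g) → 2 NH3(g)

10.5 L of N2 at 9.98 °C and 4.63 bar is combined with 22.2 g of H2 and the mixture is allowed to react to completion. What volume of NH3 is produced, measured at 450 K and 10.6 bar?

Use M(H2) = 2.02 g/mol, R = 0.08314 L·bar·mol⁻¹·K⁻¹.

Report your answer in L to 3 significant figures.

14.6 L

n(N2) = PV/RT = (4.63 × 10.5) / (0.08314 × 283.13) = 2.065 mol
n(H2) = 22.2 / 2.02 = 10.99 mol
For 2.065 mol N2, stoichiometry requires (3/1) × 2.065 = 6.195 mol H2; 10.99 mol is available, so N2 is limiting.
n(NH3) = (2/1) × 2.065 = 4.130 mol
V(NH3) = nRT/P = 4.130 × 0.08314 × 450 / 10.6 = 14.58 L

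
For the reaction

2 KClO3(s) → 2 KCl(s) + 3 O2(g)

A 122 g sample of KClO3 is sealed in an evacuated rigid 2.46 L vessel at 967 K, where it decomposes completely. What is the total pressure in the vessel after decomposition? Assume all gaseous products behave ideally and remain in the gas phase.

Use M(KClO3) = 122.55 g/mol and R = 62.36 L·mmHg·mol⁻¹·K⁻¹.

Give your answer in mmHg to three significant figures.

36600 mmHg

n(KClO3) = 122 / 122.55 = 0.9955 mol
n(gas produced) = (3/2) × 0.9955 = 1.493 mol
P = nRT/V = 1.493 × 62.36 × 967 / 2.46 = 36600 mmHg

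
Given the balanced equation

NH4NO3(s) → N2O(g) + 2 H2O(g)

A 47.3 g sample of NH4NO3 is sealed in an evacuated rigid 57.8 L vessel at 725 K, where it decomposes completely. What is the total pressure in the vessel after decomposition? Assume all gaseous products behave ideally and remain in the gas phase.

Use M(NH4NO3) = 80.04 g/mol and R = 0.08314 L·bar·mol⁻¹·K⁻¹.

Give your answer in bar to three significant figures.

1.85 bar

n(NH4NO3) = 47.3 / 80.04 = 0.5910 mol
n(gas produced) = (3/1) × 0.5910 = 1.773 mol
P = nRT/V = 1.773 × 0.08314 × 725 / 57.8 = 1.849 bar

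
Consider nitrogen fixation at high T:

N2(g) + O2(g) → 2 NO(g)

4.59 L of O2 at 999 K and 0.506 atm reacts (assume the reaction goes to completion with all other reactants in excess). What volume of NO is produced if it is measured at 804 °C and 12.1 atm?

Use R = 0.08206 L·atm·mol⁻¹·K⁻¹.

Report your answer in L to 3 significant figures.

0.414 L

n(O2) = PV/RT = (0.506 × 4.59) / (0.08206 × 999) = 0.02833 mol
n(NO) = (2/1) × 0.02833 = 0.05666 mol
V = nRT/P = 0.05666 × 0.08206 × 1077.15 / 12.1 = 0.4139 L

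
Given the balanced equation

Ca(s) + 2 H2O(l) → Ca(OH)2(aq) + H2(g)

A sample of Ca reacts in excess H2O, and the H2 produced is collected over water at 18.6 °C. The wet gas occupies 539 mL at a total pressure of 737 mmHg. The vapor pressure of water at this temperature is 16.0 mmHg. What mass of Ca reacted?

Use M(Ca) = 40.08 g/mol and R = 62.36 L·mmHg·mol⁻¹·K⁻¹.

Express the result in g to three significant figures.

0.856 g

P(H2) = 737 − 16.0 = 721.0 mmHg
n(H2) = PV/RT = (721.0 × 0.5390) / (62.36 × 291.75) = 0.02136 mol
n(Ca) = (1/1) × 0.02136 = 0.02136 mol
m(Ca) = 0.02136 × 40.08 = 0.8561 g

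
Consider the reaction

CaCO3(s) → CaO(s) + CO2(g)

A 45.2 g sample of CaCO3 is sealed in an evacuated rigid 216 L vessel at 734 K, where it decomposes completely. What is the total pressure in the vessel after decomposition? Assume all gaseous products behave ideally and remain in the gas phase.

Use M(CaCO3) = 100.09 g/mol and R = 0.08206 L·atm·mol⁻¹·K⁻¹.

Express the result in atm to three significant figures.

n(CaCO3) = 45.2 / 100.09 = 0.4516 mol
n(gas produced) = (1/1) × 0.4516 = 0.4516 mol
P = nRT/V = 0.4516 × 0.08206 × 734 / 216 = 0.1259 atm

0.126 atm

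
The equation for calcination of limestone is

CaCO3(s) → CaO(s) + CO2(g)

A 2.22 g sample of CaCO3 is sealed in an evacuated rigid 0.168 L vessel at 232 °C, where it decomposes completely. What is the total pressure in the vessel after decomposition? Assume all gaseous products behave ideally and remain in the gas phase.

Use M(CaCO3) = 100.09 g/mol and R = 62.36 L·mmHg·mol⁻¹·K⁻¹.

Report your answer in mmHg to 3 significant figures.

n(CaCO3) = 2.22 / 100.09 = 0.02218 mol
n(gas produced) = (1/1) × 0.02218 = 0.02218 mol
P = nRT/V = 0.02218 × 62.36 × 505.15 / 0.168 = 4159 mmHg

4160 mmHg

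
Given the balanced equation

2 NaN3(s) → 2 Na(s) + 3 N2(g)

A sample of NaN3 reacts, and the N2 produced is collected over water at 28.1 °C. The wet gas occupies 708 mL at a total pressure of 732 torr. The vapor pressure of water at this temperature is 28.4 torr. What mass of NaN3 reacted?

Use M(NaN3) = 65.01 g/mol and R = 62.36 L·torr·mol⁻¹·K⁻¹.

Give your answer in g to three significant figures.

P(N2) = 732 − 28.4 = 703.6 torr
n(N2) = PV/RT = (703.6 × 0.7080) / (62.36 × 301.25) = 0.02652 mol
n(NaN3) = (2/3) × 0.02652 = 0.01768 mol
m(NaN3) = 0.01768 × 65.01 = 1.149 g

1.15 g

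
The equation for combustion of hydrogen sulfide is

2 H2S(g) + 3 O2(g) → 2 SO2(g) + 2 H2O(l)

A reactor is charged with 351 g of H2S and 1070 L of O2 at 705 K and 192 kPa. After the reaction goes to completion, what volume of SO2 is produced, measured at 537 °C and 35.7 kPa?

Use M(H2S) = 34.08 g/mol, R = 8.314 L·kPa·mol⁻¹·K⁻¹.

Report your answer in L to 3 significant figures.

n(H2S) = 351 / 34.08 = 10.30 mol
n(O2) = PV/RT = (192 × 1070) / (8.314 × 705) = 35.05 mol
For 10.30 mol H2S, stoichiometry requires (3/2) × 10.30 = 15.45 mol O2; 35.05 mol is available, so H2S is limiting.
n(SO2) = (2/2) × 10.30 = 10.30 mol
V(SO2) = nRT/P = 10.30 × 8.314 × 810.15 / 35.7 = 1943 L

1940 L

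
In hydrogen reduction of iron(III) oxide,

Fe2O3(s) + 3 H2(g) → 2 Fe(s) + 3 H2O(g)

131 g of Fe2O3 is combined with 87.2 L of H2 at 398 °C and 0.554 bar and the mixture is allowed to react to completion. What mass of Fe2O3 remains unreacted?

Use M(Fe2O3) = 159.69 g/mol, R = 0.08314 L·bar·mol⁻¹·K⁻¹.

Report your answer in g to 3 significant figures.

n(Fe2O3) = 131 / 159.69 = 0.8203 mol
n(H2) = PV/RT = (0.554 × 87.2) / (0.08314 × 671.15) = 0.8658 mol
For 0.8203 mol Fe2O3, stoichiometry requires (3/1) × 0.8203 = 2.461 mol H2; 0.8658 mol is available, so H2 is limiting.
n(Fe2O3) consumed = (1/3) × 0.8658 = 0.2886 mol; remaining = 0.8203 − 0.2886 = 0.5317 mol
m(Fe2O3) = 0.5317 × 159.69 = 84.91 g

84.9 g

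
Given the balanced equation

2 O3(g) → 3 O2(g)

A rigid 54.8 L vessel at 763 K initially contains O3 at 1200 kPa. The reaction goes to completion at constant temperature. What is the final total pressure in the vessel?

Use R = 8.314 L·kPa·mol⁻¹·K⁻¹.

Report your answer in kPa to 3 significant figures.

Since T and V are fixed, P_final/P_initial = n_final/n_initial = 3/2.
P_final = (3/2) × 1200 = 1800 kPa

1800 kPa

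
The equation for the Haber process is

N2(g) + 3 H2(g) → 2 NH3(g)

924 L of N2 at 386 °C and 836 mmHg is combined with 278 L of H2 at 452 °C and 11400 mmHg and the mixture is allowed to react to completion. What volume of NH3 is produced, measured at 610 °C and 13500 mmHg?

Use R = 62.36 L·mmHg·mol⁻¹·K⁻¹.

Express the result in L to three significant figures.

n(N2) = PV/RT = (836 × 924) / (62.36 × 659.15) = 18.79 mol
n(H2) = PV/RT = (11400 × 278) / (62.36 × 725.15) = 70.08 mol
For 18.79 mol N2, stoichiometry requires (3/1) × 18.79 = 56.37 mol H2; 70.08 mol is available, so N2 is limiting.
n(NH3) = (2/1) × 18.79 = 37.58 mol
V(NH3) = nRT/P = 37.58 × 62.36 × 883.15 / 13500 = 153.3 L

153 L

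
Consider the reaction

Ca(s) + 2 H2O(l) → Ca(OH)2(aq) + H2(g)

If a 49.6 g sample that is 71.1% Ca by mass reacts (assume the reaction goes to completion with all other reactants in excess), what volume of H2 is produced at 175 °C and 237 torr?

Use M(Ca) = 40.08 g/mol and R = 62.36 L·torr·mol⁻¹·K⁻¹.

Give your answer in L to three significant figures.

104 L

mass of Ca = 49.6 × 71.1/100 = 35.27 g
n(Ca) = 35.27 / 40.08 = 0.8800 mol
n(H2) = (1/1) × 0.8800 = 0.8800 mol
V = nRT/P = 0.8800 × 62.36 × 448.15 / 237 = 103.8 L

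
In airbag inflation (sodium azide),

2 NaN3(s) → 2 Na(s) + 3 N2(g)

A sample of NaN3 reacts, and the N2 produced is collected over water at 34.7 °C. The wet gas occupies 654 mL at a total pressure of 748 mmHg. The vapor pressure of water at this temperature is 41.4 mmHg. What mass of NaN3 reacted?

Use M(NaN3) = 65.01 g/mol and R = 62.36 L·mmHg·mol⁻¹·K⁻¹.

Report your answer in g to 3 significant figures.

1.04 g

P(N2) = 748 − 41.4 = 706.6 mmHg
n(N2) = PV/RT = (706.6 × 0.6540) / (62.36 × 307.85) = 0.02407 mol
n(NaN3) = (2/3) × 0.02407 = 0.01605 mol
m(NaN3) = 0.01605 × 65.01 = 1.043 g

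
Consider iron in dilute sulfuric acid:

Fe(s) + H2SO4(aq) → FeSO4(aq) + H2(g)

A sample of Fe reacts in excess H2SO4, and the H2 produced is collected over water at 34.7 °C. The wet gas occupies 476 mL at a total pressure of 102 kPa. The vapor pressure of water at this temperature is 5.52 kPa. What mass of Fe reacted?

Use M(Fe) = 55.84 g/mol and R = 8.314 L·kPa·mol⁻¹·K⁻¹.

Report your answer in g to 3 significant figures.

1.00 g

P(H2) = 102 − 5.52 = 96.48 kPa
n(H2) = PV/RT = (96.48 × 0.4760) / (8.314 × 307.85) = 0.01794 mol
n(Fe) = (1/1) × 0.01794 = 0.01794 mol
m(Fe) = 0.01794 × 55.84 = 1.002 g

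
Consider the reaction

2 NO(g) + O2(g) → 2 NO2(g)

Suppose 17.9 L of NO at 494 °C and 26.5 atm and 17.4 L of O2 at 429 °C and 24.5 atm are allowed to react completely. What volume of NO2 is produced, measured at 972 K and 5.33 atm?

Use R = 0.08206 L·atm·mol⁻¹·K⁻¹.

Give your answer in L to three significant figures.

n(NO) = PV/RT = (26.5 × 17.9) / (0.08206 × 767.15) = 7.535 mol
n(O2) = PV/RT = (24.5 × 17.4) / (0.08206 × 702.15) = 7.399 mol
For 7.535 mol NO, stoichiometry requires (1/2) × 7.535 = 3.768 mol O2; 7.399 mol is available, so NO is limiting.
n(NO2) = (2/2) × 7.535 = 7.535 mol
V(NO2) = nRT/P = 7.535 × 0.08206 × 972 / 5.33 = 112.8 L

113 L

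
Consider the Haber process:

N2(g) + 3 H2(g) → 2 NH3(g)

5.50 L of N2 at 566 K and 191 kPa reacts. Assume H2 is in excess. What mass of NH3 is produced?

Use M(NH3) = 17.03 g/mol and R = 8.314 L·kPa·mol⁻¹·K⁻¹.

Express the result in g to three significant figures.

n(N2) = PV/RT = (191 × 5.50) / (8.314 × 566) = 0.2232 mol
n(NH3) = (2/1) × 0.2232 = 0.4464 mol
m(NH3) = 0.4464 × 17.03 = 7.602 g

7.60 g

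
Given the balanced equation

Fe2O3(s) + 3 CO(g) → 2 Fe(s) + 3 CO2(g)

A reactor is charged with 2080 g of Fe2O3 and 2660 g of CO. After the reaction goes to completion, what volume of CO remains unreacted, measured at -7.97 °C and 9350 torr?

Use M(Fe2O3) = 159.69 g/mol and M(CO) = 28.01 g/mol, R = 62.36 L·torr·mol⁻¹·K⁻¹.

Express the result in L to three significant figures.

98.8 L

n(Fe2O3) = 2080 / 159.69 = 13.03 mol
n(CO) = 2660 / 28.01 = 94.97 mol
For 13.03 mol Fe2O3, stoichiometry requires (3/1) × 13.03 = 39.09 mol CO; 94.97 mol is available, so Fe2O3 is limiting.
n(CO) consumed = (3/1) × 13.03 = 39.09 mol; remaining = 94.97 − 39.09 = 55.88 mol
V(CO) = nRT/P = 55.88 × 62.36 × 265.18 / 9350 = 98.83 L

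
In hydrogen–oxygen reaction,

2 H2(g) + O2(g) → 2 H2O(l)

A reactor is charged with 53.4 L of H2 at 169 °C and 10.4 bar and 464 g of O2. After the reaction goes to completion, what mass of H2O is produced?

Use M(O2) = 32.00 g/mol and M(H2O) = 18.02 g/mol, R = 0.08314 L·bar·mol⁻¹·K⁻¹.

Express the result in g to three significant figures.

272 g

n(H2) = PV/RT = (10.4 × 53.4) / (0.08314 × 442.15) = 15.11 mol
n(O2) = 464 / 32.00 = 14.50 mol
For 15.11 mol H2, stoichiometry requires (1/2) × 15.11 = 7.555 mol O2; 14.50 mol is available, so H2 is limiting.
n(H2O) = (2/2) × 15.11 = 15.11 mol
m(H2O) = 15.11 × 18.02 = 272.3 g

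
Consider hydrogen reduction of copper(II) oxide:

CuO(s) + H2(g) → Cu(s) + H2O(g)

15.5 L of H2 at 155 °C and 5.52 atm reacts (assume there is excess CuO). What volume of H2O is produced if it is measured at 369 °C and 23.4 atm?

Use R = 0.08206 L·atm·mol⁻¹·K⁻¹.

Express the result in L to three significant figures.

n(H2) = PV/RT = (5.52 × 15.5) / (0.08206 × 428.15) = 2.435 mol
n(H2O) = (1/1) × 2.435 = 2.435 mol
V = nRT/P = 2.435 × 0.08206 × 642.15 / 23.4 = 5.483 L

5.48 L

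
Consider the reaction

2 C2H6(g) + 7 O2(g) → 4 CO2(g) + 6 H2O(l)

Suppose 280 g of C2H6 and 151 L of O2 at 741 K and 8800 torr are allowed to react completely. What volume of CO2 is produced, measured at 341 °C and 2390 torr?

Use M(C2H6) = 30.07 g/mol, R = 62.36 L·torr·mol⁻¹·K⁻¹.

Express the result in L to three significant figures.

n(C2H6) = 280 / 30.07 = 9.312 mol
n(O2) = PV/RT = (8800 × 151) / (62.36 × 741) = 28.76 mol
For 9.312 mol C2H6, stoichiometry requires (7/2) × 9.312 = 32.59 mol O2; 28.76 mol is available, so O2 is limiting.
n(CO2) = (4/7) × 28.76 = 16.43 mol
V(CO2) = nRT/P = 16.43 × 62.36 × 614.15 / 2390 = 263.3 L

263 L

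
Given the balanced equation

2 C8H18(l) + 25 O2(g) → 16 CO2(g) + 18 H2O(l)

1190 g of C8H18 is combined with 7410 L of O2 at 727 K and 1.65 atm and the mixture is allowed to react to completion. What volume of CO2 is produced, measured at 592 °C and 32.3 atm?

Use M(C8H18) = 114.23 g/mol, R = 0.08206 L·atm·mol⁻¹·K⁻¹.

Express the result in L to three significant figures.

n(C8H18) = 1190 / 114.23 = 10.42 mol
n(O2) = PV/RT = (1.65 × 7410) / (0.08206 × 727) = 204.9 mol
For 10.42 mol C8H18, stoichiometry requires (25/2) × 10.42 = 130.2 mol O2; 204.9 mol is available, so C8H18 is limiting.
n(CO2) = (16/2) × 10.42 = 83.36 mol
V(CO2) = nRT/P = 83.36 × 0.08206 × 865.15 / 32.3 = 183.2 L

183 L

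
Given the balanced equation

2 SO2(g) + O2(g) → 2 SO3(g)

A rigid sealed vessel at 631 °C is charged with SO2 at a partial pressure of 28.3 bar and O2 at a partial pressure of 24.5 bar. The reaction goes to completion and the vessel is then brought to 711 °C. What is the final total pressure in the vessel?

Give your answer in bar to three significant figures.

42.1 bar

Because the vessel is rigid and T is held at 631 °C, work the stoichiometry in partial pressures (P_i = n_iRT/V).
P(O2) required for 28.3 bar of SO2 = (1/2) × 28.3 = 14.15 bar; available 24.5 bar, so SO2 is limiting.
P(O2) remaining = 24.5 − (1/2) × 28.3 = 10.35 bar
P(gaseous products) = (2)/2 × 28.3 = 28.30 bar
P_total at 631 °C = 10.35 + 28.30 = 38.65 bar
Scaling to 711 °C: P = 38.65 × 984.15/904.15 = 42.07 bar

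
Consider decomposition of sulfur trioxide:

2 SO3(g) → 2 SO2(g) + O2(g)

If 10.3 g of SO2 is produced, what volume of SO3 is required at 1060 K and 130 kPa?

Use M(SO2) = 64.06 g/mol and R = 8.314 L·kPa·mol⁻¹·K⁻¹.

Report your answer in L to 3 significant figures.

10.9 L

n(SO2) = 10.30 / 64.06 = 0.1608 mol
n(SO3) = (2/2) × 0.1608 = 0.1608 mol
V = nRT/P = 0.1608 × 8.314 × 1060 / 130 = 10.90 L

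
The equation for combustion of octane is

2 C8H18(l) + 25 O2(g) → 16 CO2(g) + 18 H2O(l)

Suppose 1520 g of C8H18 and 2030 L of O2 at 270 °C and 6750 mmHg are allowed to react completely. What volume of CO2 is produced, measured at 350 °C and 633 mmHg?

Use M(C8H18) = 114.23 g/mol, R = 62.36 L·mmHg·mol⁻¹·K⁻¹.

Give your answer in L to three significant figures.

n(C8H18) = 1520 / 114.23 = 13.31 mol
n(O2) = PV/RT = (6750 × 2030) / (62.36 × 543.15) = 404.6 mol
For 13.31 mol C8H18, stoichiometry requires (25/2) × 13.31 = 166.4 mol O2; 404.6 mol is available, so C8H18 is limiting.
n(CO2) = (16/2) × 13.31 = 106.5 mol
V(CO2) = nRT/P = 106.5 × 62.36 × 623.15 / 633 = 6538 L

6540 L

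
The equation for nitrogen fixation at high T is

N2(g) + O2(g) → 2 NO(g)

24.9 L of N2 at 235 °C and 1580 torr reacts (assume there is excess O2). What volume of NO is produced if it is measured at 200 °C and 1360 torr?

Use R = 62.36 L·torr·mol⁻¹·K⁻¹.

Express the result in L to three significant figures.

n(N2) = PV/RT = (1580 × 24.9) / (62.36 × 508.15) = 1.242 mol
n(NO) = (2/1) × 1.242 = 2.484 mol
V = nRT/P = 2.484 × 62.36 × 473.15 / 1360 = 53.89 L

53.9 L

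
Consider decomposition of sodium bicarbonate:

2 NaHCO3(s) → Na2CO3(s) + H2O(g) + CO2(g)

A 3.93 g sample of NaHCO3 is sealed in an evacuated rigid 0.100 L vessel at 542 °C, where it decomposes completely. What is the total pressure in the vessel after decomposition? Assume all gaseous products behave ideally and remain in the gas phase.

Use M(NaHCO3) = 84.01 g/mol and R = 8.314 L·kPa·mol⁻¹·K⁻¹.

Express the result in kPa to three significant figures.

n(NaHCO3) = 3.93 / 84.01 = 0.04678 mol
n(gas produced) = (2/2) × 0.04678 = 0.04678 mol
P = nRT/V = 0.04678 × 8.314 × 815.15 / 0.100 = 3170 kPa

3170 kPa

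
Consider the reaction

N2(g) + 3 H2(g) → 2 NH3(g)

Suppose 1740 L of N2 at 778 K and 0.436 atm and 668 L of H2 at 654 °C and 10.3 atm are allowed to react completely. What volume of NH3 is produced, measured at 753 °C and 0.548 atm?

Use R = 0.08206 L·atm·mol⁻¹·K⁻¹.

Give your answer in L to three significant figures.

n(N2) = PV/RT = (0.436 × 1740) / (0.08206 × 778) = 11.88 mol
n(H2) = PV/RT = (10.3 × 668) / (0.08206 × 927.15) = 90.43 mol
For 11.88 mol N2, stoichiometry requires (3/1) × 11.88 = 35.64 mol H2; 90.43 mol is available, so N2 is limiting.
n(NH3) = (2/1) × 11.88 = 23.76 mol
V(NH3) = nRT/P = 23.76 × 0.08206 × 1026.15 / 0.548 = 3651 L

3650 L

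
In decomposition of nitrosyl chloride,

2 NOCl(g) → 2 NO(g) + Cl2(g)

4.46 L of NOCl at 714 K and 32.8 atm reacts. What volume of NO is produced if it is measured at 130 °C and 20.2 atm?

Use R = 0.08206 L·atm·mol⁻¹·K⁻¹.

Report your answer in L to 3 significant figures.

4.09 L

n(NOCl) = PV/RT = (32.8 × 4.46) / (0.08206 × 714) = 2.497 mol
n(NO) = (2/2) × 2.497 = 2.497 mol
V = nRT/P = 2.497 × 0.08206 × 403.15 / 20.2 = 4.089 L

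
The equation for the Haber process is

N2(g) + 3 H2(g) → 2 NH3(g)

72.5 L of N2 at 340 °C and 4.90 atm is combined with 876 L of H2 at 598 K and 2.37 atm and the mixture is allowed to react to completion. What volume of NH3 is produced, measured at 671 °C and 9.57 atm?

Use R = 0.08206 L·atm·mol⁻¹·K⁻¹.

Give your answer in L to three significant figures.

n(N2) = PV/RT = (4.90 × 72.5) / (0.08206 × 613.15) = 7.061 mol
n(H2) = PV/RT = (2.37 × 876) / (0.08206 × 598) = 42.31 mol
For 7.061 mol N2, stoichiometry requires (3/1) × 7.061 = 21.18 mol H2; 42.31 mol is available, so N2 is limiting.
n(NH3) = (2/1) × 7.061 = 14.12 mol
V(NH3) = nRT/P = 14.12 × 0.08206 × 944.15 / 9.57 = 114.3 L

114 L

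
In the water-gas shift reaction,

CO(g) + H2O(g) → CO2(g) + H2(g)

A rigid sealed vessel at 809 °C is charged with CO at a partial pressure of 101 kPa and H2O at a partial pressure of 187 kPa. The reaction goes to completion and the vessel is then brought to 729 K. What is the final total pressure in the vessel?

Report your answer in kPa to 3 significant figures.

Because the vessel is rigid and T is held at 809 °C, work the stoichiometry in partial pressures (P_i = n_iRT/V).
P(H2O) required for 101 kPa of CO = (1/1) × 101 = 101.0 kPa; available 187 kPa, so CO is limiting.
P(H2O) remaining = 187 − (1/1) × 101 = 86.00 kPa
P(gaseous products) = (1+1)/1 × 101 = 202.0 kPa
P_total at 809 °C = 86.00 + 202.0 = 288.0 kPa
Scaling to 729 K: P = 288.0 × 729/1082.15 = 194.0 kPa

194 kPa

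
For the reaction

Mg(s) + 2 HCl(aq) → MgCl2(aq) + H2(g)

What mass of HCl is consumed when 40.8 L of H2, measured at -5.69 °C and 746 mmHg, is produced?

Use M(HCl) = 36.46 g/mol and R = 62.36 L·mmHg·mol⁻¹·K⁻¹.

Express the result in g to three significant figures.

133 g

n(H2) = PV/RT = (746 × 40.8) / (62.36 × 267.46) = 1.825 mol
n(HCl) = (2/1) × 1.825 = 3.650 mol
m(HCl) = 3.650 × 36.46 = 133.1 g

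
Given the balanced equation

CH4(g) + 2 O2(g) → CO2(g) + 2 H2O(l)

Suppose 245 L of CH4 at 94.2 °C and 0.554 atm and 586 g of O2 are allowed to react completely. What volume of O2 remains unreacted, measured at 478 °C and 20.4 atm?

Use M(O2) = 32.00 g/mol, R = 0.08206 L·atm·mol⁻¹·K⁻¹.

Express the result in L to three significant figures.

n(CH4) = PV/RT = (0.554 × 245) / (0.08206 × 367.35) = 4.503 mol
n(O2) = 586 / 32.00 = 18.31 mol
For 4.503 mol CH4, stoichiometry requires (2/1) × 4.503 = 9.006 mol O2; 18.31 mol is available, so CH4 is limiting.
n(O2) consumed = (2/1) × 4.503 = 9.006 mol; remaining = 18.31 − 9.006 = 9.304 mol
V(O2) = nRT/P = 9.304 × 0.08206 × 751.15 / 20.4 = 28.11 L

28.1 L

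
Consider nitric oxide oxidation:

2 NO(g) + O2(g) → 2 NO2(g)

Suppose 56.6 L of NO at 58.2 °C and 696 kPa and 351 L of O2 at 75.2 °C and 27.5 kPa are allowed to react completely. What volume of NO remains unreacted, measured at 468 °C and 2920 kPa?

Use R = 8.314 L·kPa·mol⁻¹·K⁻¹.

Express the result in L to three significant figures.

n(NO) = PV/RT = (696 × 56.6) / (8.314 × 331.35) = 14.30 mol
n(O2) = PV/RT = (27.5 × 351) / (8.314 × 348.35) = 3.333 mol
For 14.30 mol NO, stoichiometry requires (1/2) × 14.30 = 7.150 mol O2; 3.333 mol is available, so O2 is limiting.
n(NO) consumed = (2/1) × 3.333 = 6.666 mol; remaining = 14.30 − 6.666 = 7.634 mol
V(NO) = nRT/P = 7.634 × 8.314 × 741.15 / 2920 = 16.11 L

16.1 L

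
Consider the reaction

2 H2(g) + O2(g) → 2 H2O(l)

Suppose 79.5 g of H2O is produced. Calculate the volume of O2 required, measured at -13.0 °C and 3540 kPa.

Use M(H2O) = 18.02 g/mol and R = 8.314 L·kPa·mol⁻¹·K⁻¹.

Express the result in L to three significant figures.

n(H2O) = 79.50 / 18.02 = 4.412 mol
n(O2) = (1/2) × 4.412 = 2.206 mol
V = nRT/P = 2.206 × 8.314 × 260.15 / 3540 = 1.348 L

1.35 L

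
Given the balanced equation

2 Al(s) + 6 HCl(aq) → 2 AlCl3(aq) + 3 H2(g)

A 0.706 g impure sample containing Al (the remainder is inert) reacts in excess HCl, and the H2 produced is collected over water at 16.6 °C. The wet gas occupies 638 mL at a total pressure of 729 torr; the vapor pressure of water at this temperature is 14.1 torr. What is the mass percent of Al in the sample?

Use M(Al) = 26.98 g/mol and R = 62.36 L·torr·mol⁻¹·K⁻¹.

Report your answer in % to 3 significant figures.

64.3 %

P(H2) = 729 − 14.1 = 714.9 torr
n(H2) = PV/RT = (714.9 × 0.6380) / (62.36 × 289.75) = 0.02524 mol
n(Al) = (2/3) × 0.02524 = 0.01683 mol
m(Al) = 0.01683 × 26.98 = 0.4541 g
%Al = 0.4541 / 0.706 × 100 = 64.32%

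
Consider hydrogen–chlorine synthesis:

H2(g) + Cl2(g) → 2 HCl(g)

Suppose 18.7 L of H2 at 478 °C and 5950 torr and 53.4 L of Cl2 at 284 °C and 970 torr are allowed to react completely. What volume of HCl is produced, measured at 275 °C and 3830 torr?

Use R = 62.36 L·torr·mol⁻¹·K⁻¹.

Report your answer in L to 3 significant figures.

26.6 L

n(H2) = PV/RT = (5950 × 18.7) / (62.36 × 751.15) = 2.375 mol
n(Cl2) = PV/RT = (970 × 53.4) / (62.36 × 557.15) = 1.491 mol
For 2.375 mol H2, stoichiometry requires (1/1) × 2.375 = 2.375 mol Cl2; 1.491 mol is available, so Cl2 is limiting.
n(HCl) = (2/1) × 1.491 = 2.982 mol
V(HCl) = nRT/P = 2.982 × 62.36 × 548.15 / 3830 = 26.61 L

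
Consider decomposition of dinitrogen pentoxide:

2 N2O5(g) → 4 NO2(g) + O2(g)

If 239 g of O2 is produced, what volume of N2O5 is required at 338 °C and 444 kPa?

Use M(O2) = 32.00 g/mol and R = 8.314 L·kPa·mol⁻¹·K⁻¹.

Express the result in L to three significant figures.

n(O2) = 239.0 / 32.00 = 7.469 mol
n(N2O5) = (2/1) × 7.469 = 14.94 mol
V = nRT/P = 14.94 × 8.314 × 611.15 / 444 = 171.0 L

171 L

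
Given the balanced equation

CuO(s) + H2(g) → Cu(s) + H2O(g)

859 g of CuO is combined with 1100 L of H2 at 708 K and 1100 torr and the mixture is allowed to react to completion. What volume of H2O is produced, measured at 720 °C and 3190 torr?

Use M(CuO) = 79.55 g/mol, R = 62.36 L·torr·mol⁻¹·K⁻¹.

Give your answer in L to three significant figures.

210 L

n(CuO) = 859 / 79.55 = 10.80 mol
n(H2) = PV/RT = (1100 × 1100) / (62.36 × 708) = 27.41 mol
For 10.80 mol CuO, stoichiometry requires (1/1) × 10.80 = 10.80 mol H2; 27.41 mol is available, so CuO is limiting.
n(H2O) = (1/1) × 10.80 = 10.80 mol
V(H2O) = nRT/P = 10.80 × 62.36 × 993.15 / 3190 = 209.7 L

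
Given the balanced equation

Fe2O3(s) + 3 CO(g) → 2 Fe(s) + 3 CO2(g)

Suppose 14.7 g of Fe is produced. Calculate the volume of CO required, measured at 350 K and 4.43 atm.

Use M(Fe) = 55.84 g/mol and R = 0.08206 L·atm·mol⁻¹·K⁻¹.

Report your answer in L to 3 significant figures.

2.56 L

n(Fe) = 14.70 / 55.84 = 0.2633 mol
n(CO) = (3/2) × 0.2633 = 0.3949 mol
V = nRT/P = 0.3949 × 0.08206 × 350 / 4.43 = 2.560 L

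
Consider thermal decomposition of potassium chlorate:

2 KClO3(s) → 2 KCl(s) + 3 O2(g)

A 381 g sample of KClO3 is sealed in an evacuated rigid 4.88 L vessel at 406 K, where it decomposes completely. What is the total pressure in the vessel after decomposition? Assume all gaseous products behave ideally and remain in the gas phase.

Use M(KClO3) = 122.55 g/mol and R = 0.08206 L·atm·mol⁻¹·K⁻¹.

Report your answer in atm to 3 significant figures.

n(KClO3) = 381 / 122.55 = 3.109 mol
n(gas produced) = (3/2) × 3.109 = 4.663 mol
P = nRT/V = 4.663 × 0.08206 × 406 / 4.88 = 31.83 atm

31.8 atm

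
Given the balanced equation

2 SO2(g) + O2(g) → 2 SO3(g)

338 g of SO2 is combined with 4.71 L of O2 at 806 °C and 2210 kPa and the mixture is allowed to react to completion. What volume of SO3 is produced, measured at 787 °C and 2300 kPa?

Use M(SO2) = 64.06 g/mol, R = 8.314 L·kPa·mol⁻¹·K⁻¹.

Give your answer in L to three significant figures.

8.89 L

n(SO2) = 338 / 64.06 = 5.276 mol
n(O2) = PV/RT = (2210 × 4.71) / (8.314 × 1079.15) = 1.160 mol
For 5.276 mol SO2, stoichiometry requires (1/2) × 5.276 = 2.638 mol O2; 1.160 mol is available, so O2 is limiting.
n(SO3) = (2/1) × 1.160 = 2.320 mol
V(SO3) = nRT/P = 2.320 × 8.314 × 1060.15 / 2300 = 8.891 L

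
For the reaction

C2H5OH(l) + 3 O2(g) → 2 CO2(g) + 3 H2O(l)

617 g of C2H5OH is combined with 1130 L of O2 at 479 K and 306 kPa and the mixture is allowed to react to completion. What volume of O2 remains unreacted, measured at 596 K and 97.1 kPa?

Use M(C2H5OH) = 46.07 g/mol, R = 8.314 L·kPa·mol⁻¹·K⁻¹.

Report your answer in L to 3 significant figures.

n(C2H5OH) = 617 / 46.07 = 13.39 mol
n(O2) = PV/RT = (306 × 1130) / (8.314 × 479) = 86.83 mol
For 13.39 mol C2H5OH, stoichiometry requires (3/1) × 13.39 = 40.17 mol O2; 86.83 mol is available, so C2H5OH is limiting.
n(O2) consumed = (3/1) × 13.39 = 40.17 mol; remaining = 86.83 − 40.17 = 46.66 mol
V(O2) = nRT/P = 46.66 × 8.314 × 596 / 97.1 = 2381 L

2380 L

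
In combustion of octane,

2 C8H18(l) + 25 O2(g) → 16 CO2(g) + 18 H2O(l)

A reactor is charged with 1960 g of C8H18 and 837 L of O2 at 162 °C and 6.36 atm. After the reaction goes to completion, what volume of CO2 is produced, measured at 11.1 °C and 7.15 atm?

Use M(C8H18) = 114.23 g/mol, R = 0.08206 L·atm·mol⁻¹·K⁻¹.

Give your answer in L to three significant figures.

311 L

n(C8H18) = 1960 / 114.23 = 17.16 mol
n(O2) = PV/RT = (6.36 × 837) / (0.08206 × 435.15) = 149.1 mol
For 17.16 mol C8H18, stoichiometry requires (25/2) × 17.16 = 214.5 mol O2; 149.1 mol is available, so O2 is limiting.
n(CO2) = (16/25) × 149.1 = 95.42 mol
V(CO2) = nRT/P = 95.42 × 0.08206 × 284.25 / 7.15 = 311.3 L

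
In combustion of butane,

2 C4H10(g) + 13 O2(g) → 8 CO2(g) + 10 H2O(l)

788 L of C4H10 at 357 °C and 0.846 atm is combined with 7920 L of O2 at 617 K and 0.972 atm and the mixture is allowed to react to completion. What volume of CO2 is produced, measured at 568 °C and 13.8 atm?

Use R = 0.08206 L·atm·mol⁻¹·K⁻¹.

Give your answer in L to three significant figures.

n(C4H10) = PV/RT = (0.846 × 788) / (0.08206 × 630.15) = 12.89 mol
n(O2) = PV/RT = (0.972 × 7920) / (0.08206 × 617) = 152.0 mol
For 12.89 mol C4H10, stoichiometry requires (13/2) × 12.89 = 83.78 mol O2; 152.0 mol is available, so C4H10 is limiting.
n(CO2) = (8/2) × 12.89 = 51.56 mol
V(CO2) = nRT/P = 51.56 × 0.08206 × 841.15 / 13.8 = 257.9 L

258 L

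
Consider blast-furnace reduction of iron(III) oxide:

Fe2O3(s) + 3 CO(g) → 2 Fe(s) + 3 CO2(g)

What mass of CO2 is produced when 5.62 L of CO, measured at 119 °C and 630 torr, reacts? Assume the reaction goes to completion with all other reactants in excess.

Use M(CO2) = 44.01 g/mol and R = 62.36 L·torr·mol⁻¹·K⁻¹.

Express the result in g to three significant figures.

6.37 g

n(CO) = PV/RT = (630 × 5.62) / (62.36 × 392.15) = 0.1448 mol
n(CO2) = (3/3) × 0.1448 = 0.1448 mol
m(CO2) = 0.1448 × 44.01 = 6.373 g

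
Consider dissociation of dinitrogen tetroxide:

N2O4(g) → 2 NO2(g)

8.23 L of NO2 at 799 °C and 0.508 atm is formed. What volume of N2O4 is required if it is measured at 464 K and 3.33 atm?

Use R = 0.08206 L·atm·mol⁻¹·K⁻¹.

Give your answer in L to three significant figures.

n(NO2) = PV/RT = (0.508 × 8.23) / (0.08206 × 1072.15) = 0.04752 mol
n(N2O4) = (1/2) × 0.04752 = 0.02376 mol
V = nRT/P = 0.02376 × 0.08206 × 464 / 3.33 = 0.2717 L

0.272 L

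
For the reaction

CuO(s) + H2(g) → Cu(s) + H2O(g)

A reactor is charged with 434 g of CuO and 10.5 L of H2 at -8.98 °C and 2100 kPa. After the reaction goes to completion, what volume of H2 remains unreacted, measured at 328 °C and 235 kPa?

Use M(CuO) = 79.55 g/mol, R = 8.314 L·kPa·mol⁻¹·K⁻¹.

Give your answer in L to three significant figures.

n(CuO) = 434 / 79.55 = 5.456 mol
n(H2) = PV/RT = (2100 × 10.5) / (8.314 × 264.17) = 10.04 mol
For 5.456 mol CuO, stoichiometry requires (1/1) × 5.456 = 5.456 mol H2; 10.04 mol is available, so CuO is limiting.
n(H2) consumed = (1/1) × 5.456 = 5.456 mol; remaining = 10.04 − 5.456 = 4.584 mol
V(H2) = nRT/P = 4.584 × 8.314 × 601.15 / 235 = 97.49 L

97.5 L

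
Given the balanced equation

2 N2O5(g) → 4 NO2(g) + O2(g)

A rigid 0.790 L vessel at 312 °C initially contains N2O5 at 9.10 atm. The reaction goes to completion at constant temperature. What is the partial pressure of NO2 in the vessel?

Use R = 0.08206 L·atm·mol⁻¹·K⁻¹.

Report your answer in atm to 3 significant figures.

n(N2O5)₀ = PV/RT = (9.10 × 0.790) / (0.08206 × 585.15) = 0.1497 mol
n(NO2) = (4/2) × 0.1497 = 0.2994 mol
P(NO2) = nRT/V = 0.2994 × 0.08206 × 585.15 / 0.790 = 18.20 atm

18.2 atm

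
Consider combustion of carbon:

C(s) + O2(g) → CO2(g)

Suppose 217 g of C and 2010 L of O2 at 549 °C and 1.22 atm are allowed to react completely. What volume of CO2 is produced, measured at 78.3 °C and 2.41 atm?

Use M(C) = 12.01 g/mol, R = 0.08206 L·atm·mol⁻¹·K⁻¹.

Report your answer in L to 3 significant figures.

n(C) = 217 / 12.01 = 18.07 mol
n(O2) = PV/RT = (1.22 × 2010) / (0.08206 × 822.15) = 36.35 mol
For 18.07 mol C, stoichiometry requires (1/1) × 18.07 = 18.07 mol O2; 36.35 mol is available, so C is limiting.
n(CO2) = (1/1) × 18.07 = 18.07 mol
V(CO2) = nRT/P = 18.07 × 0.08206 × 351.45 / 2.41 = 216.2 L

216 L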